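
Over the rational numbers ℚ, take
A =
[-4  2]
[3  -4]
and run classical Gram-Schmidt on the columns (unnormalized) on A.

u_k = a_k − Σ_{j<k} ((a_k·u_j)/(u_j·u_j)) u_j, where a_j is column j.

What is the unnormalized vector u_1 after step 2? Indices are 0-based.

u_1 = (-6/5, -8/5)

Step 1: u_0 = a_0 = (-4, 3).
Step 2: u_1 = a_1 − (-4/5)·u_0 = (-6/5, -8/5).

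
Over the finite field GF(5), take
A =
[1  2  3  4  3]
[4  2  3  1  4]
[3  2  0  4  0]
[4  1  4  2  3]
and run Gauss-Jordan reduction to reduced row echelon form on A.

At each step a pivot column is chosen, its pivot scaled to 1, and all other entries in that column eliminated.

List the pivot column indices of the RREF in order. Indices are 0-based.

pivot(0,0)=1: scale R0 → (1, 2, 3, 4, 3)
  clear (1,0): R1 −= (4)R0 → (0, 4, 1, 0, 2)
  clear (2,0): R2 −= (3)R0 → (0, 1, 1, 2, 1)
  clear (3,0): R3 −= (4)R0 → (0, 3, 2, 1, 1)
pivot(1,1)=4: scale R1 → (0, 1, 4, 0, 3)
  clear (0,1): R0 −= (2)R1 → (1, 0, 0, 4, 2)
  clear (2,1): R2 −= (1)R1 → (0, 0, 2, 2, 3)
  clear (3,1): R3 −= (3)R1 → (0, 0, 0, 1, 2)
pivot(2,2)=2: scale R2 → (0, 0, 1, 1, 4)
  clear (1,2): R1 −= (4)R2 → (0, 1, 0, 1, 2)
pivot(3,3)=1: scale R3 → (0, 0, 0, 1, 2)
  clear (0,3): R0 −= (4)R3 → (1, 0, 0, 0, 4)
  clear (1,3): R1 −= (1)R3 → (0, 1, 0, 0, 0)
  clear (2,3): R2 −= (1)R3 → (0, 0, 1, 0, 2)

pivot columns: 0, 1, 2, 3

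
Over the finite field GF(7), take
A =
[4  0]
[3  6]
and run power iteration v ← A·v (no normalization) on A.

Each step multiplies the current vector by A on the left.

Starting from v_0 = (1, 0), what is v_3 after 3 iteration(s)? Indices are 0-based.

v_3 = (1, 4)

v_0 = (1, 0).
v_1 = A·v_0 = (4, 3).
v_2 = A·v_1 = (2, 2).
v_3 = A·v_2 = (1, 4).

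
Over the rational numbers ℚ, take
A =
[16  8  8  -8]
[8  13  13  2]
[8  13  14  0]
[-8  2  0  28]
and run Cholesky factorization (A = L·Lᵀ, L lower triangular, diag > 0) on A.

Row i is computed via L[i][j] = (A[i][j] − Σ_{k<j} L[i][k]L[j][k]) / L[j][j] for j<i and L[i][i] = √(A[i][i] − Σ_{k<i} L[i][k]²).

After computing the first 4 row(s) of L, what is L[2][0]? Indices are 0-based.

L[2][0] = 2

Step 1: L[0][0] = √(16) = 4.
  L[1][0] = (8) / L[0][0] = 2.
Step 2: L[1][1] = √(9) = 3.
  L[2][0] = (8) / L[0][0] = 2.
  L[2][1] = (9) / L[1][1] = 3.
Step 3: L[2][2] = √(1) = 1.
  L[3][0] = (-8) / L[0][0] = -2.
  L[3][1] = (6) / L[1][1] = 2.
  L[3][2] = (-2) / L[2][2] = -2.
Step 4: L[3][3] = √(16) = 4.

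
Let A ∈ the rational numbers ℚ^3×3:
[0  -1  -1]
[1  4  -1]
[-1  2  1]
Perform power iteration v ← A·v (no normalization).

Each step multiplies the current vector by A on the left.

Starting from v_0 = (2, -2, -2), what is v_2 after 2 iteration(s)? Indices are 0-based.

v_2 = (12, -4, -20)

v_0 = (2, -2, -2).
v_1 = A·v_0 = (4, -4, -8).
v_2 = A·v_1 = (12, -4, -20).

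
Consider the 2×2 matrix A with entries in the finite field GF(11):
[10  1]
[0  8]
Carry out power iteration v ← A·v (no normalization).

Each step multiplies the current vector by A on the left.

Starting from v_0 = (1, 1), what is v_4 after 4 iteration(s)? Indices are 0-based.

v_0 = (1, 1).
v_1 = A·v_0 = (0, 8).
v_2 = A·v_1 = (8, 9).
v_3 = A·v_2 = (1, 6).
v_4 = A·v_3 = (5, 4).

v_4 = (5, 4)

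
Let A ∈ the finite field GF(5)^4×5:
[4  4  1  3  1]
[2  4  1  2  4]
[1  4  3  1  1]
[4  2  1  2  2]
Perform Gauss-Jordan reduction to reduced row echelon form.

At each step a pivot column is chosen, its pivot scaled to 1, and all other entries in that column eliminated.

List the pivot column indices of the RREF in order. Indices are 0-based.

step 1: normalize row 0 (÷4) = (1, 1, 4, 2, 4)
  row 1: subtract 2×row0 = (0, 2, 3, 3, 1)
  row 2: subtract 1×row0 = (0, 3, 4, 4, 2)
  row 3: subtract 4×row0 = (0, 3, 0, 4, 1)
step 2: normalize row 1 (÷2) = (0, 1, 4, 4, 3)
  row 0: subtract 1×row1 = (1, 0, 0, 3, 1)
  row 2: subtract 3×row1 = (0, 0, 2, 2, 3)
  row 3: subtract 3×row1 = (0, 0, 3, 2, 2)
step 3: normalize row 2 (÷2) = (0, 0, 1, 1, 4)
  row 1: subtract 4×row2 = (0, 1, 0, 0, 2)
  row 3: subtract 3×row2 = (0, 0, 0, 4, 0)
step 4: normalize row 3 (÷4) = (0, 0, 0, 1, 0)
  row 0: subtract 3×row3 = (1, 0, 0, 0, 1)
  row 2: subtract 1×row3 = (0, 0, 1, 0, 4)

pivot columns: 0, 1, 2, 3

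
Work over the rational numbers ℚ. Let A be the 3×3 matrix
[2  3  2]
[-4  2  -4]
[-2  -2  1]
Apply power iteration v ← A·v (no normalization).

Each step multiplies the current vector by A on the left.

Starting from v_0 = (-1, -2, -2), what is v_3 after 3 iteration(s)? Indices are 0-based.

v_3 = (184, 16, -100)

v_0 = (-1, -2, -2).
v_1 = A·v_0 = (-12, 8, 4).
v_2 = A·v_1 = (8, 48, 12).
v_3 = A·v_2 = (184, 16, -100).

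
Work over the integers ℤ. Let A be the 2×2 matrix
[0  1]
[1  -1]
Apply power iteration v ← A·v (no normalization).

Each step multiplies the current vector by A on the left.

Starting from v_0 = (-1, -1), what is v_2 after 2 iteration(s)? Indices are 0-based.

v_0 = (-1, -1).
v_1 = A·v_0 = (-1, 0).
v_2 = A·v_1 = (0, -1).

v_2 = (0, -1)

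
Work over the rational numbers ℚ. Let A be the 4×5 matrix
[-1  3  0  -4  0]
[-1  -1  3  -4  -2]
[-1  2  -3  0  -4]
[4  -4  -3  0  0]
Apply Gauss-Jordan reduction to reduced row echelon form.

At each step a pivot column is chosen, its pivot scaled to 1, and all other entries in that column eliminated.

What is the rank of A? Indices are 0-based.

[1] R0 /= -1  ⇒  (1, -3, 0, 4, 0)
     R1 -= -1·R0  ⇒  (0, -4, 3, 0, -2)
     R2 -= -1·R0  ⇒  (0, -1, -3, 4, -4)
     R3 -= 4·R0  ⇒  (0, 8, -3, -16, 0)
[2] R1 /= -4  ⇒  (0, 1, -3/4, 0, 1/2)
     R0 -= -3·R1  ⇒  (1, 0, -9/4, 4, 3/2)
     R2 -= -1·R1  ⇒  (0, 0, -15/4, 4, -7/2)
     R3 -= 8·R1  ⇒  (0, 0, 3, -16, -4)
[3] R2 /= -15/4  ⇒  (0, 0, 1, -16/15, 14/15)
     R0 -= -9/4·R2  ⇒  (1, 0, 0, 8/5, 18/5)
     R1 -= -3/4·R2  ⇒  (0, 1, 0, -4/5, 6/5)
     R3 -= 3·R2  ⇒  (0, 0, 0, -64/5, -34/5)
[4] R3 /= -64/5  ⇒  (0, 0, 0, 1, 17/32)
     R0 -= 8/5·R3  ⇒  (1, 0, 0, 0, 11/4)
     R1 -= -4/5·R3  ⇒  (0, 1, 0, 0, 13/8)
     R2 -= -16/15·R3  ⇒  (0, 0, 1, 0, 3/2)

rank = 4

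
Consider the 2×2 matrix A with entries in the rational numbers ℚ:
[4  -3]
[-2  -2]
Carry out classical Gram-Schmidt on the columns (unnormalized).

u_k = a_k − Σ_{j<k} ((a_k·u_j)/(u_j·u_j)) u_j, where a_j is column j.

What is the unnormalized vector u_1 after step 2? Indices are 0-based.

u_1 = (-7/5, -14/5)

Step 1: u_0 = a_0 = (4, -2).
Step 2: u_1 = a_1 − (-2/5)·u_0 = (-7/5, -14/5).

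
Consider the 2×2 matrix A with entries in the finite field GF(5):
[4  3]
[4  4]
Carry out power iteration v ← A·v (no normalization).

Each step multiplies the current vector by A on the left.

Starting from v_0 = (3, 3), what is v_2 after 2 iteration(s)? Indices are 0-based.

v_0 = (3, 3).
v_1 = A·v_0 = (1, 4).
v_2 = A·v_1 = (1, 0).

v_2 = (1, 0)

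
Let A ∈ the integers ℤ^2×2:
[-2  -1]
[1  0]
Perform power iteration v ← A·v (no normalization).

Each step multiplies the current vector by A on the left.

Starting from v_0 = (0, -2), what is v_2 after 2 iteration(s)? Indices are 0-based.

v_2 = (-4, 2)

v_0 = (0, -2).
v_1 = A·v_0 = (2, 0).
v_2 = A·v_1 = (-4, 2).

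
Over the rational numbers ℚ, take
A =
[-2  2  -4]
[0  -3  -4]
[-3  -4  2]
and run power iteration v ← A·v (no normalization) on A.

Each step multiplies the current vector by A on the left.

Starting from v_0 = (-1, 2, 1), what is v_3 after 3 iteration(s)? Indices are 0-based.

v_3 = (-4, -238, -76)

v_0 = (-1, 2, 1).
v_1 = A·v_0 = (2, -10, -3).
v_2 = A·v_1 = (-12, 42, 28).
v_3 = A·v_2 = (-4, -238, -76).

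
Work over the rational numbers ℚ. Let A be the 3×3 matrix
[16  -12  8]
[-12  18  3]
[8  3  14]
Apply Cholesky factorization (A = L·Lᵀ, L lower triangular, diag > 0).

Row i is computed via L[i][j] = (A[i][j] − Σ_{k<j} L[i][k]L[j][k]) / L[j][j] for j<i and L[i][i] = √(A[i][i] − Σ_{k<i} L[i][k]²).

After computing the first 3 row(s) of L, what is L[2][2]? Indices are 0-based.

L[2][2] = 1

Step 1: L[0][0] = √(16) = 4.
  L[1][0] = (-12) / L[0][0] = -3.
Step 2: L[1][1] = √(9) = 3.
  L[2][0] = (8) / L[0][0] = 2.
  L[2][1] = (9) / L[1][1] = 3.
Step 3: L[2][2] = √(1) = 1.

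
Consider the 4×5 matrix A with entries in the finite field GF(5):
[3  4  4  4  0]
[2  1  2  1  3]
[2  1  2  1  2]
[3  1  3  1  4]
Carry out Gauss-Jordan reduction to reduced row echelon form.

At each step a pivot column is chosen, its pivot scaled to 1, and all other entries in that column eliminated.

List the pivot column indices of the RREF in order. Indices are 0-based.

pivot columns: 0, 1, 2, 4

step 1: normalize row 0 (÷3) = (1, 3, 3, 3, 0)
  row 1: subtract 2×row0 = (0, 0, 1, 0, 3)
  row 2: subtract 2×row0 = (0, 0, 1, 0, 2)
  row 3: subtract 3×row0 = (0, 2, 4, 2, 4)
step 2: exchange rows 1,3
step 2: normalize row 1 (÷2) = (0, 1, 2, 1, 2)
  row 0: subtract 3×row1 = (1, 0, 2, 0, 4)
step 3: normalize row 2 (÷1) = (0, 0, 1, 0, 2)
  row 0: subtract 2×row2 = (1, 0, 0, 0, 0)
  row 1: subtract 2×row2 = (0, 1, 0, 1, 3)
  row 3: subtract 1×row2 = (0, 0, 0, 0, 1)
skip col 3 (zero from row 3)
step 4: normalize row 3 (÷1) = (0, 0, 0, 0, 1)
  row 1: subtract 3×row3 = (0, 1, 0, 1, 0)
  row 2: subtract 2×row3 = (0, 0, 1, 0, 0)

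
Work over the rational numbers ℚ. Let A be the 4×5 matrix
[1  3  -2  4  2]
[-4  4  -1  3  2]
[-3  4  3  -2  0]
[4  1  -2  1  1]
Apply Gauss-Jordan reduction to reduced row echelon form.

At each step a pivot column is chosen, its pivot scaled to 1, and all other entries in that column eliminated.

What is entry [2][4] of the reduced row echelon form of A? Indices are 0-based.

[1] R0 /= 1  ⇒  (1, 3, -2, 4, 2)
     R1 -= -4·R0  ⇒  (0, 16, -9, 19, 10)
     R2 -= -3·R0  ⇒  (0, 13, -3, 10, 6)
     R3 -= 4·R0  ⇒  (0, -11, 6, -15, -7)
[2] R1 /= 16  ⇒  (0, 1, -9/16, 19/16, 5/8)
     R0 -= 3·R1  ⇒  (1, 0, -5/16, 7/16, 1/8)
     R2 -= 13·R1  ⇒  (0, 0, 69/16, -87/16, -17/8)
     R3 -= -11·R1  ⇒  (0, 0, -3/16, -31/16, -1/8)
[3] R2 /= 69/16  ⇒  (0, 0, 1, -29/23, -34/69)
     R0 -= -5/16·R2  ⇒  (1, 0, 0, 1/23, -2/69)
     R1 -= -9/16·R2  ⇒  (0, 1, 0, 11/23, 8/23)
     R3 -= -3/16·R2  ⇒  (0, 0, 0, -50/23, -5/23)
[4] R3 /= -50/23  ⇒  (0, 0, 0, 1, 1/10)
     R0 -= 1/23·R3  ⇒  (1, 0, 0, 0, -1/30)
     R1 -= 11/23·R3  ⇒  (0, 1, 0, 0, 3/10)
     R2 -= -29/23·R3  ⇒  (0, 0, 1, 0, -11/30)

M[2][4] = -11/30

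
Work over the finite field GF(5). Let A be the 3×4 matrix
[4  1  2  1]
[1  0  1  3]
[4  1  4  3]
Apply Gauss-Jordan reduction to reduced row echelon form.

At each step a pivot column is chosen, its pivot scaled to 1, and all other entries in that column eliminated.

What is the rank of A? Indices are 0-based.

rank = 3

step 1: normalize row 0 (÷4) = (1, 4, 3, 4)
  row 1: subtract 1×row0 = (0, 1, 3, 4)
  row 2: subtract 4×row0 = (0, 0, 2, 2)
step 2: normalize row 1 (÷1) = (0, 1, 3, 4)
  row 0: subtract 4×row1 = (1, 0, 1, 3)
step 3: normalize row 2 (÷2) = (0, 0, 1, 1)
  row 0: subtract 1×row2 = (1, 0, 0, 2)
  row 1: subtract 3×row2 = (0, 1, 0, 1)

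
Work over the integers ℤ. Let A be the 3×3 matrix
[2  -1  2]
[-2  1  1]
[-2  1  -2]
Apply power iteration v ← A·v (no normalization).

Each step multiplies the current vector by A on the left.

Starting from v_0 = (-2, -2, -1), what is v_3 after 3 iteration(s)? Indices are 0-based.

v_0 = (-2, -2, -1).
v_1 = A·v_0 = (-4, 1, 4).
v_2 = A·v_1 = (-1, 13, 1).
v_3 = A·v_2 = (-13, 16, 13).

v_3 = (-13, 16, 13)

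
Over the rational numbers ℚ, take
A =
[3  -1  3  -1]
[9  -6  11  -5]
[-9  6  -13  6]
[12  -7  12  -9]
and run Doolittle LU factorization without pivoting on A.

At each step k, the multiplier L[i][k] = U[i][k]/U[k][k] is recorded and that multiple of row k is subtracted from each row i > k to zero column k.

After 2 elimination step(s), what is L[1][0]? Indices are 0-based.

L[1][0] = 3

[col 0] pivot 3
  R1 -= 3*R0 → (0, -3, 2, -2)  (L[1][0] := 3)
  R2 -= -3*R0 → (0, 3, -4, 3)  (L[2][0] := -3)
  R3 -= 4*R0 → (0, -3, 0, -5)  (L[3][0] := 4)
[col 1] pivot -3
  R2 -= -1*R1 → (0, 0, -2, 1)  (L[2][1] := -1)
  R3 -= 1*R1 → (0, 0, -2, -3)  (L[3][1] := 1)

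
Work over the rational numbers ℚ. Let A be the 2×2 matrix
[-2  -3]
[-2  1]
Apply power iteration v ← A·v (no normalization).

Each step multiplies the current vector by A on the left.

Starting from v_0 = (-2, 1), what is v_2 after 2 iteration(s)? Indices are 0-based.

v_2 = (-17, 3)

v_0 = (-2, 1).
v_1 = A·v_0 = (1, 5).
v_2 = A·v_1 = (-17, 3).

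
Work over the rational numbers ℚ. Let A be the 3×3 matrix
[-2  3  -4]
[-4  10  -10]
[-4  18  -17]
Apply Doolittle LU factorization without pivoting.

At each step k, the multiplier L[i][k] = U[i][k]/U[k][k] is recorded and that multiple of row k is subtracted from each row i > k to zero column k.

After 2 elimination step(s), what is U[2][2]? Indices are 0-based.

U[2][2] = -3

[col 0] pivot -2
  R1 -= 2*R0 → (0, 4, -2)  (L[1][0] := 2)
  R2 -= 2*R0 → (0, 12, -9)  (L[2][0] := 2)
[col 1] pivot 4
  R2 -= 3*R1 → (0, 0, -3)  (L[2][1] := 3)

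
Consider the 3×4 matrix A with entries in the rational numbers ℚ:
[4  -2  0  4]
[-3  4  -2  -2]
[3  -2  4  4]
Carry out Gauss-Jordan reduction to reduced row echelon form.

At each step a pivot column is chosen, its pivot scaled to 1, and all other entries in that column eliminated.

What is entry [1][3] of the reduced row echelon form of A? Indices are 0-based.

M[1][3] = 2/3

step 1: normalize row 0 (÷4) = (1, -1/2, 0, 1)
  row 1: subtract -3×row0 = (0, 5/2, -2, 1)
  row 2: subtract 3×row0 = (0, -1/2, 4, 1)
step 2: normalize row 1 (÷5/2) = (0, 1, -4/5, 2/5)
  row 0: subtract -1/2×row1 = (1, 0, -2/5, 6/5)
  row 2: subtract -1/2×row1 = (0, 0, 18/5, 6/5)
step 3: normalize row 2 (÷18/5) = (0, 0, 1, 1/3)
  row 0: subtract -2/5×row2 = (1, 0, 0, 4/3)
  row 1: subtract -4/5×row2 = (0, 1, 0, 2/3)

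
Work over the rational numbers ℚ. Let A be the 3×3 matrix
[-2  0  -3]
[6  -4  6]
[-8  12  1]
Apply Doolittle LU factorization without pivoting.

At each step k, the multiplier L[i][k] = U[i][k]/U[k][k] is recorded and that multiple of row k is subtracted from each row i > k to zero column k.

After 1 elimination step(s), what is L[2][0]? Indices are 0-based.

k=0: U[0][0]=-2
  eliminate (1,0): mult=-3, new row 1: (0, -4, -3); set L[1][0]=-3
  eliminate (2,0): mult=4, new row 2: (0, 12, 13); set L[2][0]=4

L[2][0] = 4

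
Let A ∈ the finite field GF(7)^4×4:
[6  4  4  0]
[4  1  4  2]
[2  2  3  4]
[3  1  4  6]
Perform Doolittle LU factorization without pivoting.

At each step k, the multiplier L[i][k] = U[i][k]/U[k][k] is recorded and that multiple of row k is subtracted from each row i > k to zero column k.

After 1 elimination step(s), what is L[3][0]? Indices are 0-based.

L[3][0] = 4

k=0: U[0][0]=6
  eliminate (1,0): mult=3, new row 1: (0, 3, 6, 2); set L[1][0]=3
  eliminate (2,0): mult=5, new row 2: (0, 3, 4, 4); set L[2][0]=5
  eliminate (3,0): mult=4, new row 3: (0, 6, 2, 6); set L[3][0]=4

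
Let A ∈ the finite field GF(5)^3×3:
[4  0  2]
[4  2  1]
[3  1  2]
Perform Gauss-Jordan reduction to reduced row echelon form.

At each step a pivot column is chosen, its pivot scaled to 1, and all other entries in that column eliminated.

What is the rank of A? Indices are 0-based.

[1] R0 /= 4  ⇒  (1, 0, 3)
     R1 -= 4·R0  ⇒  (0, 2, 4)
     R2 -= 3·R0  ⇒  (0, 1, 3)
[2] R1 /= 2  ⇒  (0, 1, 2)
     R2 -= 1·R1  ⇒  (0, 0, 1)
[3] R2 /= 1  ⇒  (0, 0, 1)
     R0 -= 3·R2  ⇒  (1, 0, 0)
     R1 -= 2·R2  ⇒  (0, 1, 0)

rank = 3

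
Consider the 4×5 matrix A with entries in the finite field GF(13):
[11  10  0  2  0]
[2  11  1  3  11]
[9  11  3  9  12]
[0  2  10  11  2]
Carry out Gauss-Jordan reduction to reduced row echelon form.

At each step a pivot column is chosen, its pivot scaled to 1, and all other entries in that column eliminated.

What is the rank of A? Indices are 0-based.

step 1: normalize row 0 (÷11) = (1, 8, 0, 12, 0)
  row 1: subtract 2×row0 = (0, 8, 1, 5, 11)
  row 2: subtract 9×row0 = (0, 4, 3, 5, 12)
step 2: normalize row 1 (÷8) = (0, 1, 5, 12, 3)
  row 0: subtract 8×row1 = (1, 0, 12, 7, 2)
  row 2: subtract 4×row1 = (0, 0, 9, 9, 0)
  row 3: subtract 2×row1 = (0, 0, 0, 0, 9)
step 3: normalize row 2 (÷9) = (0, 0, 1, 1, 0)
  row 0: subtract 12×row2 = (1, 0, 0, 8, 2)
  row 1: subtract 5×row2 = (0, 1, 0, 7, 3)
skip col 3 (zero from row 3)
step 4: normalize row 3 (÷9) = (0, 0, 0, 0, 1)
  row 0: subtract 2×row3 = (1, 0, 0, 8, 0)
  row 1: subtract 3×row3 = (0, 1, 0, 7, 0)

rank = 4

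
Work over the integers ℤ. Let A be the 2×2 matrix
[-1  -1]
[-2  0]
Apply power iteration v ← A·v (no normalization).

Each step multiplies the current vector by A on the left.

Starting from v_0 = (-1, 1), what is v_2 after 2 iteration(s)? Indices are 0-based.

v_2 = (-2, 0)

v_0 = (-1, 1).
v_1 = A·v_0 = (0, 2).
v_2 = A·v_1 = (-2, 0).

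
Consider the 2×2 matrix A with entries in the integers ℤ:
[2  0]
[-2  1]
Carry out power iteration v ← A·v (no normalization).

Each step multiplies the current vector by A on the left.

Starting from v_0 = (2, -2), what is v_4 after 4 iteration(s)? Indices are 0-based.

v_0 = (2, -2).
v_1 = A·v_0 = (4, -6).
v_2 = A·v_1 = (8, -14).
v_3 = A·v_2 = (16, -30).
v_4 = A·v_3 = (32, -62).

v_4 = (32, -62)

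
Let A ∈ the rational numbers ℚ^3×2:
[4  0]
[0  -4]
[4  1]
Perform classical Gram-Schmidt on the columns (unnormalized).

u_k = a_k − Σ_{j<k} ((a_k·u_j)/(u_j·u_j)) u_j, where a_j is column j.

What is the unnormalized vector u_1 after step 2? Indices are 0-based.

u_1 = (-1/2, -4, 1/2)

Step 1: u_0 = a_0 = (4, 0, 4).
Step 2: u_1 = a_1 − (1/8)·u_0 = (-1/2, -4, 1/2).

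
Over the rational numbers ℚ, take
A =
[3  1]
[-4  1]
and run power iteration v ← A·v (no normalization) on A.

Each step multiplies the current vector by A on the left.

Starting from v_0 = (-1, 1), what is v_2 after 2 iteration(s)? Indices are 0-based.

v_0 = (-1, 1).
v_1 = A·v_0 = (-2, 5).
v_2 = A·v_1 = (-1, 13).

v_2 = (-1, 13)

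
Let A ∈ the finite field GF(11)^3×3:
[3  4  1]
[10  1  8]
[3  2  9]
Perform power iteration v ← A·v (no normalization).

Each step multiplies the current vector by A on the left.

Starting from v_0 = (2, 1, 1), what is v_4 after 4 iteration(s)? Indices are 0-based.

v_0 = (2, 1, 1).
v_1 = A·v_0 = (0, 7, 6).
v_2 = A·v_1 = (1, 0, 2).
v_3 = A·v_2 = (5, 4, 10).
v_4 = A·v_3 = (8, 2, 3).

v_4 = (8, 2, 3)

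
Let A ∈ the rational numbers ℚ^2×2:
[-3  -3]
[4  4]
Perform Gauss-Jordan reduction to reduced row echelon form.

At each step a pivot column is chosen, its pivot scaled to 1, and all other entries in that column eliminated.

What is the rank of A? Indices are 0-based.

rank = 1

[1] R0 /= -3  ⇒  (1, 1)
     R1 -= 4·R0  ⇒  (0, 0)
column 1 empty below row 1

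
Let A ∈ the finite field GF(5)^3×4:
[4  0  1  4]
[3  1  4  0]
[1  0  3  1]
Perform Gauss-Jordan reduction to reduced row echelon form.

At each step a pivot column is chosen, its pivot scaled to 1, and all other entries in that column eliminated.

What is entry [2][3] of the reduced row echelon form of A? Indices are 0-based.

M[2][3] = 0

pivot(0,0)=4: scale R0 → (1, 0, 4, 1)
  clear (1,0): R1 −= (3)R0 → (0, 1, 2, 2)
  clear (2,0): R2 −= (1)R0 → (0, 0, 4, 0)
pivot(1,1)=1: scale R1 → (0, 1, 2, 2)
pivot(2,2)=4: scale R2 → (0, 0, 1, 0)
  clear (0,2): R0 −= (4)R2 → (1, 0, 0, 1)
  clear (1,2): R1 −= (2)R2 → (0, 1, 0, 2)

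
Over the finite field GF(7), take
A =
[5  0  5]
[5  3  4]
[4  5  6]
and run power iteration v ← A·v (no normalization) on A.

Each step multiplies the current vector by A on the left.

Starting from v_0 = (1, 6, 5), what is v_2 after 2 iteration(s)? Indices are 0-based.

v_0 = (1, 6, 5).
v_1 = A·v_0 = (2, 1, 1).
v_2 = A·v_1 = (1, 3, 5).

v_2 = (1, 3, 5)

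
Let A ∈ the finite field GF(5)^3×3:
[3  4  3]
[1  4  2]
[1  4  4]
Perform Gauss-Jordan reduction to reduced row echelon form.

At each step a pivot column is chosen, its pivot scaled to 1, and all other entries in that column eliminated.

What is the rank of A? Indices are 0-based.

rank = 3

step 1: normalize row 0 (÷3) = (1, 3, 1)
  row 1: subtract 1×row0 = (0, 1, 1)
  row 2: subtract 1×row0 = (0, 1, 3)
step 2: normalize row 1 (÷1) = (0, 1, 1)
  row 0: subtract 3×row1 = (1, 0, 3)
  row 2: subtract 1×row1 = (0, 0, 2)
step 3: normalize row 2 (÷2) = (0, 0, 1)
  row 0: subtract 3×row2 = (1, 0, 0)
  row 1: subtract 1×row2 = (0, 1, 0)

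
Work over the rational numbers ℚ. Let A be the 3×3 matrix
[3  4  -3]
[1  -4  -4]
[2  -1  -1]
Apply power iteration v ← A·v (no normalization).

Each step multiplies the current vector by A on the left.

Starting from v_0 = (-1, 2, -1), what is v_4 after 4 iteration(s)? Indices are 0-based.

v_0 = (-1, 2, -1).
v_1 = A·v_0 = (8, -5, -3).
v_2 = A·v_1 = (13, 40, 24).
v_3 = A·v_2 = (127, -243, -38).
v_4 = A·v_3 = (-477, 1251, 535).

v_4 = (-477, 1251, 535)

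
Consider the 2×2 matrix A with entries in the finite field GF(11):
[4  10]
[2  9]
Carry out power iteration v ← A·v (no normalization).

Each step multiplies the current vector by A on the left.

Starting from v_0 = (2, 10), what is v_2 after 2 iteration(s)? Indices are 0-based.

v_2 = (8, 6)

v_0 = (2, 10).
v_1 = A·v_0 = (9, 6).
v_2 = A·v_1 = (8, 6).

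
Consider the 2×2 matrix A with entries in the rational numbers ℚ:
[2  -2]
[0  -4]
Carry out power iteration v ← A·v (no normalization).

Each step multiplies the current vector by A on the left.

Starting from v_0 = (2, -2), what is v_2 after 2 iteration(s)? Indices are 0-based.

v_2 = (0, -32)

v_0 = (2, -2).
v_1 = A·v_0 = (8, 8).
v_2 = A·v_1 = (0, -32).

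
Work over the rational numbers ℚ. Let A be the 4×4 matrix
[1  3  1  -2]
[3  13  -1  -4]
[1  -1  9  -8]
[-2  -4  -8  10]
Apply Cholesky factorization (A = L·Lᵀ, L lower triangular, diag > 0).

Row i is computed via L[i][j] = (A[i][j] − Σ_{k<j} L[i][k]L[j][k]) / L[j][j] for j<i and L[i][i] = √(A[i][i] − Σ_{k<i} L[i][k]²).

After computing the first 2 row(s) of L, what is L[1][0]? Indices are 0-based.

Step 1: L[0][0] = √(1) = 1.
  L[1][0] = (3) / L[0][0] = 3.
Step 2: L[1][1] = √(4) = 2.

L[1][0] = 3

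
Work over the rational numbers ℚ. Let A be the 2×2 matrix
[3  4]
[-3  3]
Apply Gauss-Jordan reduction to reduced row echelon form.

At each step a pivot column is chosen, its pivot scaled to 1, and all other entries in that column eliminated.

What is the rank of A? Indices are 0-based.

rank = 2

[1] R0 /= 3  ⇒  (1, 4/3)
     R1 -= -3·R0  ⇒  (0, 7)
[2] R1 /= 7  ⇒  (0, 1)
     R0 -= 4/3·R1  ⇒  (1, 0)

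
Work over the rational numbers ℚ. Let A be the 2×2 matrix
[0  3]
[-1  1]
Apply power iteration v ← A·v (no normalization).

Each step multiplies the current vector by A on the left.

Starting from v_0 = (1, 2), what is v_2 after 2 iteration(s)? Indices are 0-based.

v_0 = (1, 2).
v_1 = A·v_0 = (6, 1).
v_2 = A·v_1 = (3, -5).

v_2 = (3, -5)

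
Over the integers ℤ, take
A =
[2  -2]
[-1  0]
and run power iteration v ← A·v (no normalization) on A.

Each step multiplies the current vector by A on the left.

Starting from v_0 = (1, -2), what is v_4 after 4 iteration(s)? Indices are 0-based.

v_4 = (108, -40)

v_0 = (1, -2).
v_1 = A·v_0 = (6, -1).
v_2 = A·v_1 = (14, -6).
v_3 = A·v_2 = (40, -14).
v_4 = A·v_3 = (108, -40).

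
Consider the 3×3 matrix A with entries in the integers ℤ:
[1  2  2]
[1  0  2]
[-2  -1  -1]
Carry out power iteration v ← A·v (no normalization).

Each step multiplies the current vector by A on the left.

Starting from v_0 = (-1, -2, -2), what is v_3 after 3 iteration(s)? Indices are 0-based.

v_0 = (-1, -2, -2).
v_1 = A·v_0 = (-9, -5, 6).
v_2 = A·v_1 = (-7, 3, 17).
v_3 = A·v_2 = (33, 27, -6).

v_3 = (33, 27, -6)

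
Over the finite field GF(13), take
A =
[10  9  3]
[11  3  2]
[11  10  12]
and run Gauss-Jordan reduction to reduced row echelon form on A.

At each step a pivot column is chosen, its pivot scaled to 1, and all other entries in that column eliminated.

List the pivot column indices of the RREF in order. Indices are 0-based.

step 1: normalize row 0 (÷10) = (1, 10, 12)
  row 1: subtract 11×row0 = (0, 10, 0)
  row 2: subtract 11×row0 = (0, 4, 10)
step 2: normalize row 1 (÷10) = (0, 1, 0)
  row 0: subtract 10×row1 = (1, 0, 12)
  row 2: subtract 4×row1 = (0, 0, 10)
step 3: normalize row 2 (÷10) = (0, 0, 1)
  row 0: subtract 12×row2 = (1, 0, 0)

pivot columns: 0, 1, 2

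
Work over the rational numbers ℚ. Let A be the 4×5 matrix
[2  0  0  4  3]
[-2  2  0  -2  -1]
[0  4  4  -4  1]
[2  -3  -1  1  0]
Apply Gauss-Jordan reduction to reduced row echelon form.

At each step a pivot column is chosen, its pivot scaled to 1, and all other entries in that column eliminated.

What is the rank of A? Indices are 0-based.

[1] R0 /= 2  ⇒  (1, 0, 0, 2, 3/2)
     R1 -= -2·R0  ⇒  (0, 2, 0, 2, 2)
     R3 -= 2·R0  ⇒  (0, -3, -1, -3, -3)
[2] R1 /= 2  ⇒  (0, 1, 0, 1, 1)
     R2 -= 4·R1  ⇒  (0, 0, 4, -8, -3)
     R3 -= -3·R1  ⇒  (0, 0, -1, 0, 0)
[3] R2 /= 4  ⇒  (0, 0, 1, -2, -3/4)
     R3 -= -1·R2  ⇒  (0, 0, 0, -2, -3/4)
[4] R3 /= -2  ⇒  (0, 0, 0, 1, 3/8)
     R0 -= 2·R3  ⇒  (1, 0, 0, 0, 3/4)
     R1 -= 1·R3  ⇒  (0, 1, 0, 0, 5/8)
     R2 -= -2·R3  ⇒  (0, 0, 1, 0, 0)

rank = 4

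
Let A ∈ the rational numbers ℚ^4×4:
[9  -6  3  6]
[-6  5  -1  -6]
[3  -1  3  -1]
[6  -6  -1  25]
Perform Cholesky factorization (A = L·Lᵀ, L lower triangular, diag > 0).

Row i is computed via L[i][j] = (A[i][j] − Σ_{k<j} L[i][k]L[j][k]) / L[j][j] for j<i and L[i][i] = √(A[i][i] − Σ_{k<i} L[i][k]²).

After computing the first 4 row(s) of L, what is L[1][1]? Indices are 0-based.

Step 1: L[0][0] = √(9) = 3.
  L[1][0] = (-6) / L[0][0] = -2.
Step 2: L[1][1] = √(1) = 1.
  L[2][0] = (3) / L[0][0] = 1.
  L[2][1] = (1) / L[1][1] = 1.
Step 3: L[2][2] = √(1) = 1.
  L[3][0] = (6) / L[0][0] = 2.
  L[3][1] = (-2) / L[1][1] = -2.
  L[3][2] = (-1) / L[2][2] = -1.
Step 4: L[3][3] = √(16) = 4.

L[1][1] = 1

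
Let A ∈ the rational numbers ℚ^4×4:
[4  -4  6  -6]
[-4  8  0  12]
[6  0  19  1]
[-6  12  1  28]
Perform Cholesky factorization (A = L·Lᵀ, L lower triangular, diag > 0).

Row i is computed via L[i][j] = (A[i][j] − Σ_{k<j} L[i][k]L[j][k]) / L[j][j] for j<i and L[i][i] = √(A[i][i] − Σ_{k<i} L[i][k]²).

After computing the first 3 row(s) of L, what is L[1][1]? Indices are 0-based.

Step 1: L[0][0] = √(4) = 2.
  L[1][0] = (-4) / L[0][0] = -2.
Step 2: L[1][1] = √(4) = 2.
  L[2][0] = (6) / L[0][0] = 3.
  L[2][1] = (6) / L[1][1] = 3.
Step 3: L[2][2] = √(1) = 1.

L[1][1] = 2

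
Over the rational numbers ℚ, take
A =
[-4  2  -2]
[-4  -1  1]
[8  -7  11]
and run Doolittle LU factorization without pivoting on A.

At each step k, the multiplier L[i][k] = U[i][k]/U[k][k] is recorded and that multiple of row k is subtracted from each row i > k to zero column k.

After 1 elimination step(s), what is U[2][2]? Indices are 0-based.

U[2][2] = 7

Step 1: pivot at (0,0) is -4.
  row1 ← row1 − (1)·row0  ⇒  L[1][0]=1, U row1=(0, -3, 3)
  row2 ← row2 − (-2)·row0  ⇒  L[2][0]=-2, U row2=(0, -3, 7)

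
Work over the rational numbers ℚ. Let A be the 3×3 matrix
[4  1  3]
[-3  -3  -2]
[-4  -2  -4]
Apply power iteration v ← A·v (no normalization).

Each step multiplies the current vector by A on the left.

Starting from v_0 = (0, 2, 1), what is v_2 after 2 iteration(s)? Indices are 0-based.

v_2 = (-12, 25, 28)

v_0 = (0, 2, 1).
v_1 = A·v_0 = (5, -8, -8).
v_2 = A·v_1 = (-12, 25, 28).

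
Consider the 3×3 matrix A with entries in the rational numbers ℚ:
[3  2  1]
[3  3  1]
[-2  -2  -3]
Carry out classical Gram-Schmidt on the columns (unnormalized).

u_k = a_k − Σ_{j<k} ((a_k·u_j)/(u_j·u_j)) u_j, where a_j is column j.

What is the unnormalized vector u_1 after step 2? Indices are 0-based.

u_1 = (-13/22, 9/22, -3/11)

Step 1: u_0 = a_0 = (3, 3, -2).
Step 2: u_1 = a_1 − (19/22)·u_0 = (-13/22, 9/22, -3/11).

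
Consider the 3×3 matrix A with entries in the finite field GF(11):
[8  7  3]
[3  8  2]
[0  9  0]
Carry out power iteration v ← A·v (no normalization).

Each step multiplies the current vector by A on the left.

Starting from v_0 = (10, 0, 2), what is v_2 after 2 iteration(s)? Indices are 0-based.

v_0 = (10, 0, 2).
v_1 = A·v_0 = (9, 1, 0).
v_2 = A·v_1 = (2, 2, 9).

v_2 = (2, 2, 9)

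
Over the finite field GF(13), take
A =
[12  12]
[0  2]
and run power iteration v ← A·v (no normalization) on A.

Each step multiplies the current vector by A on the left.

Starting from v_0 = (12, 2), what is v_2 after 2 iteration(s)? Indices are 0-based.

v_0 = (12, 2).
v_1 = A·v_0 = (12, 4).
v_2 = A·v_1 = (10, 8).

v_2 = (10, 8)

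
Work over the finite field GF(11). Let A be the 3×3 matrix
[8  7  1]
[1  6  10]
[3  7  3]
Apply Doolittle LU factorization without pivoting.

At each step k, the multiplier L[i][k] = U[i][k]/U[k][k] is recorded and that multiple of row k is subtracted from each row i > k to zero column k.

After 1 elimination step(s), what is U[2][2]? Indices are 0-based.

U[2][2] = 4

Step 1: pivot at (0,0) is 8.
  row1 ← row1 − (7)·row0  ⇒  L[1][0]=7, U row1=(0, 1, 3)
  row2 ← row2 − (10)·row0  ⇒  L[2][0]=10, U row2=(0, 3, 4)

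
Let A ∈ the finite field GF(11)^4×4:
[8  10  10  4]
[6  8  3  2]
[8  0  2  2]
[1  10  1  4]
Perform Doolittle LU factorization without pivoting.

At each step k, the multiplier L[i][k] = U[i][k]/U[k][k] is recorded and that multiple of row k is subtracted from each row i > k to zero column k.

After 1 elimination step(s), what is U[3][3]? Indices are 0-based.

U[3][3] = 9

Step 1: pivot at (0,0) is 8.
  row1 ← row1 − (9)·row0  ⇒  L[1][0]=9, U row1=(0, 6, 1, 10)
  row2 ← row2 − (1)·row0  ⇒  L[2][0]=1, U row2=(0, 1, 3, 9)
  row3 ← row3 − (7)·row0  ⇒  L[3][0]=7, U row3=(0, 6, 8, 9)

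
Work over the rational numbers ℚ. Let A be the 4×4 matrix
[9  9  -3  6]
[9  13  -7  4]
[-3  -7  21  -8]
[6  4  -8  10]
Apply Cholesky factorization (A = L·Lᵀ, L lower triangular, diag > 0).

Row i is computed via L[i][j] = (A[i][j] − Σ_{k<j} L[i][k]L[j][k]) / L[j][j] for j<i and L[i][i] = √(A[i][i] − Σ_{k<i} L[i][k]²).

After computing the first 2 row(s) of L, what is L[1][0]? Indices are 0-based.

Step 1: L[0][0] = √(9) = 3.
  L[1][0] = (9) / L[0][0] = 3.
Step 2: L[1][1] = √(4) = 2.

L[1][0] = 3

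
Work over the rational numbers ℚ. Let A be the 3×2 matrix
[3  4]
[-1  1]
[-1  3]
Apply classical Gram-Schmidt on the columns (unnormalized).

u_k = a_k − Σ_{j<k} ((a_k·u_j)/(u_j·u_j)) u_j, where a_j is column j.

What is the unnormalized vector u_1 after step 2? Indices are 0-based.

Step 1: u_0 = a_0 = (3, -1, -1).
Step 2: u_1 = a_1 − (8/11)·u_0 = (20/11, 19/11, 41/11).

u_1 = (20/11, 19/11, 41/11)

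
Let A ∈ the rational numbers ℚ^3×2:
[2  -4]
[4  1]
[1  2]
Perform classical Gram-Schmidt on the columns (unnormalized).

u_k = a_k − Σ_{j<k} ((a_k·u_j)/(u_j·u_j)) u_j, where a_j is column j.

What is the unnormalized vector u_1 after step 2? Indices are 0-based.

u_1 = (-80/21, 29/21, 44/21)

Step 1: u_0 = a_0 = (2, 4, 1).
Step 2: u_1 = a_1 − (-2/21)·u_0 = (-80/21, 29/21, 44/21).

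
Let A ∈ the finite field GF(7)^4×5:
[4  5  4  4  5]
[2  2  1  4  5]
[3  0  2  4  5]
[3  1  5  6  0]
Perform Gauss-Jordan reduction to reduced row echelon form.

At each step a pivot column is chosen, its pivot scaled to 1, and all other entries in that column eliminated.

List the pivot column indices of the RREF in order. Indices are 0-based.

[1] R0 /= 4  ⇒  (1, 3, 1, 1, 3)
     R1 -= 2·R0  ⇒  (0, 3, 6, 2, 6)
     R2 -= 3·R0  ⇒  (0, 5, 6, 1, 3)
     R3 -= 3·R0  ⇒  (0, 6, 2, 3, 5)
[2] R1 /= 3  ⇒  (0, 1, 2, 3, 2)
     R0 -= 3·R1  ⇒  (1, 0, 2, 6, 4)
     R2 -= 5·R1  ⇒  (0, 0, 3, 0, 0)
     R3 -= 6·R1  ⇒  (0, 0, 4, 6, 0)
[3] R2 /= 3  ⇒  (0, 0, 1, 0, 0)
     R0 -= 2·R2  ⇒  (1, 0, 0, 6, 4)
     R1 -= 2·R2  ⇒  (0, 1, 0, 3, 2)
     R3 -= 4·R2  ⇒  (0, 0, 0, 6, 0)
[4] R3 /= 6  ⇒  (0, 0, 0, 1, 0)
     R0 -= 6·R3  ⇒  (1, 0, 0, 0, 4)
     R1 -= 3·R3  ⇒  (0, 1, 0, 0, 2)

pivot columns: 0, 1, 2, 3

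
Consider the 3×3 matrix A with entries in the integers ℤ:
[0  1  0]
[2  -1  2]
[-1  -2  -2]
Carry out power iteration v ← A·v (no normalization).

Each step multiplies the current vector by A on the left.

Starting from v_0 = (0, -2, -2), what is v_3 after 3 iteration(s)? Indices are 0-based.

v_0 = (0, -2, -2).
v_1 = A·v_0 = (-2, -2, 8).
v_2 = A·v_1 = (-2, 14, -10).
v_3 = A·v_2 = (14, -38, -6).

v_3 = (14, -38, -6)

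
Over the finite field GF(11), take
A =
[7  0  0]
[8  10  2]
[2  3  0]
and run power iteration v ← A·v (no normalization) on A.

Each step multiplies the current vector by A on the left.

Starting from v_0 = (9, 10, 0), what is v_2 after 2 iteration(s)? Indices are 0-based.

v_0 = (9, 10, 0).
v_1 = A·v_0 = (8, 7, 4).
v_2 = A·v_1 = (1, 10, 4).

v_2 = (1, 10, 4)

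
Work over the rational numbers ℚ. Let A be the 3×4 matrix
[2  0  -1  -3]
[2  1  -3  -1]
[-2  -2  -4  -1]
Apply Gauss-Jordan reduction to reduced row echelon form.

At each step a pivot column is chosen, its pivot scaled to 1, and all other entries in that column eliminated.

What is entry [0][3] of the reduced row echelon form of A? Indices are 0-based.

step 1: normalize row 0 (÷2) = (1, 0, -1/2, -3/2)
  row 1: subtract 2×row0 = (0, 1, -2, 2)
  row 2: subtract -2×row0 = (0, -2, -5, -4)
step 2: normalize row 1 (÷1) = (0, 1, -2, 2)
  row 2: subtract -2×row1 = (0, 0, -9, 0)
step 3: normalize row 2 (÷-9) = (0, 0, 1, 0)
  row 0: subtract -1/2×row2 = (1, 0, 0, -3/2)
  row 1: subtract -2×row2 = (0, 1, 0, 2)

M[0][3] = -3/2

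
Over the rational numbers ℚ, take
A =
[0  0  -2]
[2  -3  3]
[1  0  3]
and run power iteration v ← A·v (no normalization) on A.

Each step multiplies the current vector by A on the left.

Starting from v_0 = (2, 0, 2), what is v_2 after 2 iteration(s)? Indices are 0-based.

v_2 = (-16, -14, 20)

v_0 = (2, 0, 2).
v_1 = A·v_0 = (-4, 10, 8).
v_2 = A·v_1 = (-16, -14, 20).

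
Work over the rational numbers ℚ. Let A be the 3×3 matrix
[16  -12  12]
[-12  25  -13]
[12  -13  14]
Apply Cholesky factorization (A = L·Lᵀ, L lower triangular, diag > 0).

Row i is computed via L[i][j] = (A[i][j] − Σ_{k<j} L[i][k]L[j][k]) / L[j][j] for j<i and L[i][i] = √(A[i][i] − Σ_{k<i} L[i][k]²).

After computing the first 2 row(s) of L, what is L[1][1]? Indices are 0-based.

L[1][1] = 4

Step 1: L[0][0] = √(16) = 4.
  L[1][0] = (-12) / L[0][0] = -3.
Step 2: L[1][1] = √(16) = 4.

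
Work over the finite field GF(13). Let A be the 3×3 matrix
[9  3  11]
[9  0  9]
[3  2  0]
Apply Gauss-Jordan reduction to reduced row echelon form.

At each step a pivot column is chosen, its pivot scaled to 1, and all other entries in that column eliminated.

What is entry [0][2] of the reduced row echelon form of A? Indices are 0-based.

pivot(0,0)=9: scale R0 → (1, 9, 7)
  clear (1,0): R1 −= (9)R0 → (0, 10, 11)
  clear (2,0): R2 −= (3)R0 → (0, 1, 5)
pivot(1,1)=10: scale R1 → (0, 1, 5)
  clear (0,1): R0 −= (9)R1 → (1, 0, 1)
  clear (2,1): R2 −= (1)R1 → (0, 0, 0)
col 2: no nonzero at/below row 2; advance.

M[0][2] = 1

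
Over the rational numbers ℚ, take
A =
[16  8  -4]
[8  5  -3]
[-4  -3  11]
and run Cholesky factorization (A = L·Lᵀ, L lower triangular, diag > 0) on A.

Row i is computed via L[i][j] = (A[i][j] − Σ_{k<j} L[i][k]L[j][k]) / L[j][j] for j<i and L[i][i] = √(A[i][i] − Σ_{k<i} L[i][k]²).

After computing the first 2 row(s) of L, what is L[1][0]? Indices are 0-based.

Step 1: L[0][0] = √(16) = 4.
  L[1][0] = (8) / L[0][0] = 2.
Step 2: L[1][1] = √(1) = 1.

L[1][0] = 2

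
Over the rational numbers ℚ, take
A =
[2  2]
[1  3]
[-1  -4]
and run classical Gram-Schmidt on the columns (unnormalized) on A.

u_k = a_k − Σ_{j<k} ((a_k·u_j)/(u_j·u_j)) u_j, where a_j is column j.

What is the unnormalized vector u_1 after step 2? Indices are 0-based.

Step 1: u_0 = a_0 = (2, 1, -1).
Step 2: u_1 = a_1 − (11/6)·u_0 = (-5/3, 7/6, -13/6).

u_1 = (-5/3, 7/6, -13/6)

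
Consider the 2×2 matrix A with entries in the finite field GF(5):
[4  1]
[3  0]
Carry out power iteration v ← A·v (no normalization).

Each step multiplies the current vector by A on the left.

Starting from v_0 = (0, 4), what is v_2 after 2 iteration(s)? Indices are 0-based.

v_0 = (0, 4).
v_1 = A·v_0 = (4, 0).
v_2 = A·v_1 = (1, 2).

v_2 = (1, 2)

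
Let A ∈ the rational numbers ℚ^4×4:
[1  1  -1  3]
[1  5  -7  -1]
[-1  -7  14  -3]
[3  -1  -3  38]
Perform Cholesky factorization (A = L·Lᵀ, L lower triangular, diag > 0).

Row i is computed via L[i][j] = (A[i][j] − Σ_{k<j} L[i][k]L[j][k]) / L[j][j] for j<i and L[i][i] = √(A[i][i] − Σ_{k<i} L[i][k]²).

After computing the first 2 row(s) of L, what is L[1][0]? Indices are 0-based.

L[1][0] = 1

Step 1: L[0][0] = √(1) = 1.
  L[1][0] = (1) / L[0][0] = 1.
Step 2: L[1][1] = √(4) = 2.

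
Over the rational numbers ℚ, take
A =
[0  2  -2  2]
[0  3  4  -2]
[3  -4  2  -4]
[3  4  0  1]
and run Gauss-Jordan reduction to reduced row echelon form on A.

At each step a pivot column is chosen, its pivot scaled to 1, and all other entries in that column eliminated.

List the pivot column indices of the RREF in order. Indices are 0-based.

pivot columns: 0, 1, 2, 3

[1] R0 <-> R2
[1] R0 /= 3  ⇒  (1, -4/3, 2/3, -4/3)
     R3 -= 3·R0  ⇒  (0, 8, -2, 5)
[2] R1 /= 3  ⇒  (0, 1, 4/3, -2/3)
     R0 -= -4/3·R1  ⇒  (1, 0, 22/9, -20/9)
     R2 -= 2·R1  ⇒  (0, 0, -14/3, 10/3)
     R3 -= 8·R1  ⇒  (0, 0, -38/3, 31/3)
[3] R2 /= -14/3  ⇒  (0, 0, 1, -5/7)
     R0 -= 22/9·R2  ⇒  (1, 0, 0, -10/21)
     R1 -= 4/3·R2  ⇒  (0, 1, 0, 2/7)
     R3 -= -38/3·R2  ⇒  (0, 0, 0, 9/7)
[4] R3 /= 9/7  ⇒  (0, 0, 0, 1)
     R0 -= -10/21·R3  ⇒  (1, 0, 0, 0)
     R1 -= 2/7·R3  ⇒  (0, 1, 0, 0)
     R2 -= -5/7·R3  ⇒  (0, 0, 1, 0)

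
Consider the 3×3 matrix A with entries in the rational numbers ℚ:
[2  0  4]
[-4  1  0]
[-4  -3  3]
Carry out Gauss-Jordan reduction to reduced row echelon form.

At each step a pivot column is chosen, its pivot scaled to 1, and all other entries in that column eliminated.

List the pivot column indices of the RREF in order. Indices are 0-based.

pivot columns: 0, 1, 2

[1] R0 /= 2  ⇒  (1, 0, 2)
     R1 -= -4·R0  ⇒  (0, 1, 8)
     R2 -= -4·R0  ⇒  (0, -3, 11)
[2] R1 /= 1  ⇒  (0, 1, 8)
     R2 -= -3·R1  ⇒  (0, 0, 35)
[3] R2 /= 35  ⇒  (0, 0, 1)
     R0 -= 2·R2  ⇒  (1, 0, 0)
     R1 -= 8·R2  ⇒  (0, 1, 0)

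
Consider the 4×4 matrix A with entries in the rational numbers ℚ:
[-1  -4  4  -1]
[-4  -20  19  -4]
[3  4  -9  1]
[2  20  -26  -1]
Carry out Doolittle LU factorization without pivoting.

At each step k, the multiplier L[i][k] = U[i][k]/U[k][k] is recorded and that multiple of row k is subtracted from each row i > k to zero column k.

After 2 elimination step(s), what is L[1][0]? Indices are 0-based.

L[1][0] = 4

Step 1: pivot at (0,0) is -1.
  row1 ← row1 − (4)·row0  ⇒  L[1][0]=4, U row1=(0, -4, 3, 0)
  row2 ← row2 − (-3)·row0  ⇒  L[2][0]=-3, U row2=(0, -8, 3, -2)
  row3 ← row3 − (-2)·row0  ⇒  L[3][0]=-2, U row3=(0, 12, -18, -3)
Step 2: pivot at (1,1) is -4.
  row2 ← row2 − (2)·row1  ⇒  L[2][1]=2, U row2=(0, 0, -3, -2)
  row3 ← row3 − (-3)·row1  ⇒  L[3][1]=-3, U row3=(0, 0, -9, -3)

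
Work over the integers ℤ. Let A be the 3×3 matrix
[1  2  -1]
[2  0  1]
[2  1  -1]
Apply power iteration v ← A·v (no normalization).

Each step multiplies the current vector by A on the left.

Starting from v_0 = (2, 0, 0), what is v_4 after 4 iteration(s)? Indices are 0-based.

v_0 = (2, 0, 0).
v_1 = A·v_0 = (2, 4, 4).
v_2 = A·v_1 = (6, 8, 4).
v_3 = A·v_2 = (18, 16, 16).
v_4 = A·v_3 = (34, 52, 36).

v_4 = (34, 52, 36)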